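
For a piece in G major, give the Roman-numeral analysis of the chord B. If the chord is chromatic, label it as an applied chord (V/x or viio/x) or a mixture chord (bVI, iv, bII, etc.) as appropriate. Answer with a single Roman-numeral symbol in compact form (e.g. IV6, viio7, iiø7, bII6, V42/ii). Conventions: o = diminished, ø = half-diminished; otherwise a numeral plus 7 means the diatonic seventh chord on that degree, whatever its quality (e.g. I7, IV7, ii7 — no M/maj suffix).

V/vi

The pitches B-D#-F# form a major triad rooted on B.
B is not a diatonic chord root with this quality in G major, but it lies a perfect fifth above E (vi), so the chord functions as an applied dominant of vi.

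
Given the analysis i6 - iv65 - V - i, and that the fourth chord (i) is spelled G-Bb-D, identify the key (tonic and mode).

i is given as G-Bb-D — a minor triad with root G.
If G is scale degree 1 and the mode makes that degree carry a minor triad, the tonic is G and the mode is minor.

G minor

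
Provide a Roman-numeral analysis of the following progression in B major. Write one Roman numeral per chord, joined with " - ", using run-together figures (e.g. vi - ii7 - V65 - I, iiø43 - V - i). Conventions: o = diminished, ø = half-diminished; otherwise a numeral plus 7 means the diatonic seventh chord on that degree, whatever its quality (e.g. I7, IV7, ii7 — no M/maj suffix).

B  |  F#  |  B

B has root B, degree 1 in B major, so I.
F# has root F#, degree 5 in B major, so V.
B: major triad on B = scale degree 1 → I.

I - V - I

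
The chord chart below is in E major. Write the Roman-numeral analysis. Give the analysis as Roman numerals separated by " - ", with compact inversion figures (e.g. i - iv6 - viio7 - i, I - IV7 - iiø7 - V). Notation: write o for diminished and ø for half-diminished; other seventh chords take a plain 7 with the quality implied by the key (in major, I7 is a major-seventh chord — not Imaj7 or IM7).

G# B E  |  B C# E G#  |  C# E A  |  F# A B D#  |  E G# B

I6 - vi42 - IV6 - V43 - I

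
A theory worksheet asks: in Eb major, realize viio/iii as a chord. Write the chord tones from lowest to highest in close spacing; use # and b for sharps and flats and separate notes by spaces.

F# A C

The slash marks an applied leading-tone chord: viio of iii. In Eb major, iii is G, so the leading tone to it is F#, a half step below.
Building a diminished triad on F# gives F#-A-C.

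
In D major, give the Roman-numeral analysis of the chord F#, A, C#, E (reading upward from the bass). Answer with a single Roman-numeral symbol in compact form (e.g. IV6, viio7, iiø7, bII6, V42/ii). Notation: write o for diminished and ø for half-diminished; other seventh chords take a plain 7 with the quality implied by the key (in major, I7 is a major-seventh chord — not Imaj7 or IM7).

The pitches F#-A-C#-E form a minor seventh chord rooted on F#.
F# is scale degree 3 in D major, and a minor seventh chord on that degree is written iii7.

iii7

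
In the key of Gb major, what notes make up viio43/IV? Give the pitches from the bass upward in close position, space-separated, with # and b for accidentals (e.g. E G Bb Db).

viio43/IV is a secondary leading-tone chord. The target IV is Cb in Gb major; the applied chord is rooted a semitone below, on Bb.
Building a fully diminished seventh chord on Bb gives Bb-Db-Fb-Abb.
The figured bass 43 indicates second inversion, placing the fifth (Fb) in the bass: Fb-Abb-Bb-Db.

Fb Abb Bb Db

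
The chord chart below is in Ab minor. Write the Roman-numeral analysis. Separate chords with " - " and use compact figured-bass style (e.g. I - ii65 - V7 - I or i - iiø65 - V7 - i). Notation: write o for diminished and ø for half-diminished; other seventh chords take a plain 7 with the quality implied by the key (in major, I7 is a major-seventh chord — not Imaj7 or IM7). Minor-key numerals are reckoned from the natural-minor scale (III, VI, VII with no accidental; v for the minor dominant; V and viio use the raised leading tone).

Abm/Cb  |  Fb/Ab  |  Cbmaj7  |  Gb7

Abm/Cb: root Ab is the tonic; minor triad there is i6.
Fb/Ab has root Fb, degree 6 in Ab minor, so VI6.
Cbmaj7: root Cb is the mediant; major seventh chord there is III7.
Gb7: dominant seventh chord on Gb = scale degree 7 → VII7.

i6 - VI6 - III7 - VII7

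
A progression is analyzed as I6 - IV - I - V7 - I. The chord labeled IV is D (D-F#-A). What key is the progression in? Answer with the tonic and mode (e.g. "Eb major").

A major

The chord D is a major triad rooted on D; its label is IV.
If D is scale degree 4 and the mode makes that degree carry a major triad, the tonic is A and the mode is major.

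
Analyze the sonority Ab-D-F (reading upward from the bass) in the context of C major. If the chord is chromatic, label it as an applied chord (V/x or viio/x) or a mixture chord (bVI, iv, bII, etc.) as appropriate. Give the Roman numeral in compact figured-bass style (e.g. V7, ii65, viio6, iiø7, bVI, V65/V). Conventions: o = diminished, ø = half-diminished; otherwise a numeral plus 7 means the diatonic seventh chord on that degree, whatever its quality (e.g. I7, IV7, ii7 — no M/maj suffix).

Stacked in thirds the chord is D-F-Ab: a diminished triad on D.
D is the second degree of C major. This is the diminished supertonic triad, borrowed from the parallel minor.
With Ab in the bass the chord is in second inversion, so the figured bass is 64.

iio64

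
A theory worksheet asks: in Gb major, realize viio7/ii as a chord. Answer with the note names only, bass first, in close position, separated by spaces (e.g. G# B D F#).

The slash marks an applied leading-tone chord: viio of ii. In Gb major, ii is Ab, so the leading tone to it is G, a half step below.
Building a fully diminished seventh chord on G gives G-Bb-Db-Fb.

G Bb Db Fb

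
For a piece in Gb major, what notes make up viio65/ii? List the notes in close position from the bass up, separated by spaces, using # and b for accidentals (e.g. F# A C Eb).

The slash marks an applied leading-tone chord: viio of ii. In Gb major, ii is Ab, so the leading tone to it is G, a half step below.
Building a fully diminished seventh chord on G gives G-Bb-Db-Fb.
The figured bass 65 indicates first inversion, placing the third (Bb) in the bass: Bb-Db-Fb-G.

Bb Db Fb G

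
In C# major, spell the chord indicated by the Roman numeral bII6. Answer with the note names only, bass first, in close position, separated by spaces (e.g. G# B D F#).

bII6 is the Neapolitan sixth — a major triad on the lowered second degree, here in its customary first inversion. In C# major that root is D.
So the chord is D-F#-A, a major triad.
The figured bass 6 indicates first inversion, placing the third (F#) in the bass: F#-A-D.

F# A D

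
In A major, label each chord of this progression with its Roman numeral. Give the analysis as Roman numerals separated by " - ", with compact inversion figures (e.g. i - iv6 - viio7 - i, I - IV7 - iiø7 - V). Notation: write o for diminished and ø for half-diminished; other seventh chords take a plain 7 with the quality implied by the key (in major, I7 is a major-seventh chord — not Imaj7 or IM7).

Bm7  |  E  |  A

ii7 - V - I

Bm7: root B is the supertonic; minor seventh chord there is ii7.
E has root E, degree 5 in A major, so V.
A: root A is the tonic; major triad there is I.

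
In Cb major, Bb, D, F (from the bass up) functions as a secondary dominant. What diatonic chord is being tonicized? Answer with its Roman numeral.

iii

The chord is a major triad on Bb.
A dominant resolves down a perfect fifth: Bb → Eb. In Cb major, Eb is scale degree 3, i.e. iii.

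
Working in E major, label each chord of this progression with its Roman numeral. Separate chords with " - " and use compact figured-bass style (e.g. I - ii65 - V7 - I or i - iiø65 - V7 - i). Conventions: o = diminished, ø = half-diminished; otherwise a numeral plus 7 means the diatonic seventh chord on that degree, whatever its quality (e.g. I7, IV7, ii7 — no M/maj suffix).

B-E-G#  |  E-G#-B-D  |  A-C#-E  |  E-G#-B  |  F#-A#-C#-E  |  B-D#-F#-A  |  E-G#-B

I64 - V7/IV - IV - I - V7/V - V7 - I

B-E-G#: root E is the tonic; major triad there is I64.
E-G#-B-D: a dominant seventh chord on E, the applied dominant of IV → V7/IV.
A-C#-E has root A, degree 4 in E major, so IV.
E-G#-B has root E, degree 1 in E major, so I.
F#-A#-C#-E: a dominant seventh chord on F#, the applied dominant of V → V7/V.
B-D#-F#-A: root B is the dominant; dominant seventh chord there is V7.
E-G#-B: root E is the tonic; major triad there is I.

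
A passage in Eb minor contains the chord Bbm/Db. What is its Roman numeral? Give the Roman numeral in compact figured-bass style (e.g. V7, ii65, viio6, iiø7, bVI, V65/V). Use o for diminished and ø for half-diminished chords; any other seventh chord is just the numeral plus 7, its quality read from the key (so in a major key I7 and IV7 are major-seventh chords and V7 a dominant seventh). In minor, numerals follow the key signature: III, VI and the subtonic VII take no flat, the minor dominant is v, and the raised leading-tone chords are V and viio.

Stacked in thirds the chord is Bb-Db-F: a minor triad on Bb.
Bb is scale degree 5 in Eb minor, and a minor triad on that degree is written v.
With Db in the bass the chord is in first inversion, so the figured bass is 6.

v6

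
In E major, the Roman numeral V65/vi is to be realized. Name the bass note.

The applied chord V65/vi is rooted on G#: G#-B#-D#-F#.
The figure 65 means first inversion — the third is in the bass.

B#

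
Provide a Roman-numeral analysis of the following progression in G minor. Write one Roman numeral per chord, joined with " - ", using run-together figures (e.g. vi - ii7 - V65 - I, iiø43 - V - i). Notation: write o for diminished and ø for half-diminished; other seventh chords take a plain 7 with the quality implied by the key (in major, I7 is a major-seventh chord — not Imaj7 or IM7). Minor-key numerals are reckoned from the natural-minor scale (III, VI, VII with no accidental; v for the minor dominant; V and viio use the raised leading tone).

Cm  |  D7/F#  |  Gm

iv - V65 - i

Cm: root C is the subdominant; minor triad there is iv.
D7/F# has root D, degree 5 in G minor, so V65.
Gm: root G is the tonic; minor triad there is i.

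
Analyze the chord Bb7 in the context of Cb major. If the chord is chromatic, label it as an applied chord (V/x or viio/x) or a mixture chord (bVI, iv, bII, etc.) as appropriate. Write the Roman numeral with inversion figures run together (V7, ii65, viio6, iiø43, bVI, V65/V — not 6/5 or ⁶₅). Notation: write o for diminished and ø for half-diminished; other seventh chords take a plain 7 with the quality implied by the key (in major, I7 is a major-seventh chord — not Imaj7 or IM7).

V7/iii

The pitches Bb-D-F-Ab form a dominant seventh chord rooted on Bb.
Bb is not a diatonic chord root with this quality in Cb major, but it lies a perfect fifth above Eb (iii), so the chord functions as an applied dominant of iii.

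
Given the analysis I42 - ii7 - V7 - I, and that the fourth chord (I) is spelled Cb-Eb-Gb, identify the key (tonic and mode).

Cb major

The anchor chord is a major triad on Cb, labeled I.
If Cb is scale degree 1 and the mode makes that degree carry a major triad, the tonic is Cb and the mode is major.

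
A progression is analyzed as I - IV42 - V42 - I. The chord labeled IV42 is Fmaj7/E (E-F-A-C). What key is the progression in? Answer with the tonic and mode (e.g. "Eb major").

The chord Fmaj7/E is a major seventh chord rooted on F; its label is IV42.
IV42 on F implies F is the subdominant; that puts the tonic at C, and the uppercase numeral fits major mode.

C major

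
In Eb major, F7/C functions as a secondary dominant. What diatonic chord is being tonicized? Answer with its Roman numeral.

V

The chord is a dominant seventh chord on F.
A dominant resolves down a perfect fifth: F → Bb. In Eb major, Bb is scale degree 5, i.e. V.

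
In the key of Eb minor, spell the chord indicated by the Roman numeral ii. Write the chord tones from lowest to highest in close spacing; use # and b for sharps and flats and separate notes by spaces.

Scale degree 2 in Eb minor is F; here the chord built on it is altered to a minor triad. ii is the minor supertonic, borrowed from the parallel major (the Dorian ii).
So the chord is F-Ab-C.

F Ab C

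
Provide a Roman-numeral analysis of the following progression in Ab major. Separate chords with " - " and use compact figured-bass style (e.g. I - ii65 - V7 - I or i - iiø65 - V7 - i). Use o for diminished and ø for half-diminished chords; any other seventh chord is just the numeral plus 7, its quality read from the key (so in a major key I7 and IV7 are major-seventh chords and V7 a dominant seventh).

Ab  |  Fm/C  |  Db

Ab: major triad on Ab = scale degree 1 → I.
Fm/C has root F, degree 6 in Ab major, so vi64.
Db has root Db, degree 4 in Ab major, so IV.

I - vi64 - IV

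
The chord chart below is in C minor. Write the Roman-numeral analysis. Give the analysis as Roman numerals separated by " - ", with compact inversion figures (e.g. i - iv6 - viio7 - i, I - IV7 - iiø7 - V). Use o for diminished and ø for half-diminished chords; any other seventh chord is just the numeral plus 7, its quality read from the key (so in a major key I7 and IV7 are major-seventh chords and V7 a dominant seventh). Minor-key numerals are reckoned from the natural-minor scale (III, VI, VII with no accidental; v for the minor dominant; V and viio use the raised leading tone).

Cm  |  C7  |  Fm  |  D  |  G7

i - V7/iv - iv - V/V - V7

Cm: minor triad on C = scale degree 1 → i.
C7: chromatic; C is V of iv, so V7/iv.
Fm: root F is the subdominant; minor triad there is iv.
D is the secondary dominant of V (major triad on D): V/V.
G7: root G is the dominant; dominant seventh chord there is V7.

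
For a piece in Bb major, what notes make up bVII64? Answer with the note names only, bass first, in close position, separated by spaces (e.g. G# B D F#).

Eb Ab C

Scale degree 7 in Bb major is A; lowering it a half step gives Ab. bVII64 is a major triad on the lowered seventh degree (the subtonic), borrowed from the parallel minor.
So the chord is Ab-C-Eb, a major triad.
With the 64 figure the chord is in second inversion; from the bass Eb upward in close position it reads Eb-Ab-C.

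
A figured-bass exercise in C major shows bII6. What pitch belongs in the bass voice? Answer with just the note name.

bII in C major has root Db; the chord is Db-F-Ab.
The figure 6 means first inversion — the third is in the bass.

F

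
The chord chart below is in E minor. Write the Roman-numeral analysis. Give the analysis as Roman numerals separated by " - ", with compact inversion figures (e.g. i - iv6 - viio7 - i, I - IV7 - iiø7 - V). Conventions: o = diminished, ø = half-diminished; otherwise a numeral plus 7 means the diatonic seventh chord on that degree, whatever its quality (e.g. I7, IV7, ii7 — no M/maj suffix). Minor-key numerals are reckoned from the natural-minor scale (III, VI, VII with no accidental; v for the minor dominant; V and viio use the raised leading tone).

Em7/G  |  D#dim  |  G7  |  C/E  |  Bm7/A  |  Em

i65 - viio - V7/VI - VI6 - v42 - i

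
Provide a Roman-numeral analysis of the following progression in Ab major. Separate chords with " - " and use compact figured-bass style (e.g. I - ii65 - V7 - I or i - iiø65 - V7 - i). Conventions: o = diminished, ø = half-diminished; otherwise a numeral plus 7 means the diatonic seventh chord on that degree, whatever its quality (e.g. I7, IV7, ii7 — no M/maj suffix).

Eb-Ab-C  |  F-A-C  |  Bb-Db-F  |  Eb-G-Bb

Eb-Ab-C: major triad on Ab = scale degree 1 → I64.
F-A-C is the secondary dominant of ii (major triad on F): V/ii.
Bb-Db-F has root Bb, degree 2 in Ab major, so ii.
Eb-G-Bb: root Eb is the dominant; major triad there is V.

I64 - V/ii - ii - V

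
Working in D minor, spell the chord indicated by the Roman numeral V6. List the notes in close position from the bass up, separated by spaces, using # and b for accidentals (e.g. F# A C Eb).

C# E A

In D minor, scale degree 5 is A. The dominant is major (leading tone raised), so V is a major triad.
Stacking thirds from A gives A-C#-E.
The figured bass 6 indicates first inversion, placing the third (C#) in the bass: C#-E-A.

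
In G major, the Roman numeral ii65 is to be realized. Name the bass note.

ii in G major has root A; the chord is A-C-E-G.
The figure 65 means first inversion — the third is in the bass.

C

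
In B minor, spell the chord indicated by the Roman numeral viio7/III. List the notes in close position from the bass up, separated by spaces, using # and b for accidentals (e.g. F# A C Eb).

C# E G Bb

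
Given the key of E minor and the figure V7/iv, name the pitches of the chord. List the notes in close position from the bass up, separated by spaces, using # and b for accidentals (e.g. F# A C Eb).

E G# B D

The slash means an applied dominant: we want the dominant of iv. In E minor, iv is A minor, and its dominant is built on E.
Building a dominant seventh chord on E gives E-G#-B-D.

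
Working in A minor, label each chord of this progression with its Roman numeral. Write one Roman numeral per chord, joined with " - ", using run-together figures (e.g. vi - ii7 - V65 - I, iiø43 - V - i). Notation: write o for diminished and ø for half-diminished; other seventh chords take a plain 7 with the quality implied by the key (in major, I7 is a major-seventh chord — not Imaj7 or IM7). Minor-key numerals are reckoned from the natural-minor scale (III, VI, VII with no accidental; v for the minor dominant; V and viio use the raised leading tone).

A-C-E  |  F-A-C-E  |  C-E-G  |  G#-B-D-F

i - VI7 - III - viio7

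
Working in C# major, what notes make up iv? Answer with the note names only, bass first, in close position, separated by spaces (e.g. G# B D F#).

F# A C#

Scale degree 4 in C# major is F#; here the chord built on it is altered to a minor triad. iv is the minor subdominant, borrowed from the parallel minor.
So the chord is F#-A-C#.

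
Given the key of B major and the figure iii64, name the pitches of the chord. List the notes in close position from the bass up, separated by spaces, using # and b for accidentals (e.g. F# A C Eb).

A# D# F#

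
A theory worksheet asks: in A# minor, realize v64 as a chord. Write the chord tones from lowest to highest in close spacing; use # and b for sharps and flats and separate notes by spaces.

B# E# G#

In A# minor, the fifth degree is E#, and the diatonic chord built there is a minor triad.
That chord is spelled E#-G#-B#.
With the 64 figure the chord is in second inversion; from the bass B# upward in close position it reads B#-E#-G#.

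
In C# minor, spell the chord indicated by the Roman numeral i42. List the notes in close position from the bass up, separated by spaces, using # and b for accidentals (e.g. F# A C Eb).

In C# minor, the tonic is C#, and the diatonic chord built there is a minor seventh chord.
Stacking thirds from C# gives C#-E-G#-B.
The figured bass 42 indicates third inversion, placing the seventh (B) in the bass: B-C#-E-G#.

B C# E G#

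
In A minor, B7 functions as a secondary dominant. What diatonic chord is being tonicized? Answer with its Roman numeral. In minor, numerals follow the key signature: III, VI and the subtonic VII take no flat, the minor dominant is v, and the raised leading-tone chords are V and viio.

The chord is a dominant seventh chord on B.
A dominant resolves down a perfect fifth: B → E. In A minor, E is scale degree 5, i.e. V.

V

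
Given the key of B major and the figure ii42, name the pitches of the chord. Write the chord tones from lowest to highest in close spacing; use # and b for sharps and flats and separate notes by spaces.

B C# E G#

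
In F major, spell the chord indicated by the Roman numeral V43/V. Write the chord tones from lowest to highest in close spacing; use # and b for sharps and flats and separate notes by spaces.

D F G B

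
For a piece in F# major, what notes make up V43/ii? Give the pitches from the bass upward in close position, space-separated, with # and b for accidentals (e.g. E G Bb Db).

A# C# D# F##

The slash means an applied dominant: we want the dominant of ii. In F# major, ii is G# minor, and its dominant is built on D#.
Building a dominant seventh chord on D# gives D#-F##-A#-C#.
The figured bass 43 indicates second inversion, placing the fifth (A#) in the bass: A#-C#-D#-F##.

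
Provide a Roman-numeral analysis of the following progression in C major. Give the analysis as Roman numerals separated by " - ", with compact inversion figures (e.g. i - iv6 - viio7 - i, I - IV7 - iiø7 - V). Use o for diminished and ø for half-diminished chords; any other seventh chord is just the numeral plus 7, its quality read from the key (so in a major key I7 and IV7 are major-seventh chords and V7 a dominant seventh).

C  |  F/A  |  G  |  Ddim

I - IV6 - V - iio

C has root C, degree 1 in C major, so I.
F/A has root F, degree 4 in C major, so IV6.
G has root G, degree 5 in C major, so V.
Ddim: D with this quality isn't in the key; it's iio, borrowed from the parallel minor.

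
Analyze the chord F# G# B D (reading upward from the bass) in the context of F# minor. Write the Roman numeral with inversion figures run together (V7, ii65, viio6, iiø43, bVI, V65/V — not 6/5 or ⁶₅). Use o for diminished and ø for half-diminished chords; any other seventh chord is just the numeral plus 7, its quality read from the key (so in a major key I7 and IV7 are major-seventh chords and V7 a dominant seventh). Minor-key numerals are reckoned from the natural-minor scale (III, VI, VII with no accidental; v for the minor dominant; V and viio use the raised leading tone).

iiø42

The pitches G#-B-D-F# form a half-diminished seventh chord rooted on G#.
G# is scale degree 2 in F# minor, and a half-diminished seventh chord on that degree is written iiø7.
With F# in the bass the chord is in third inversion, so the figured bass is 42.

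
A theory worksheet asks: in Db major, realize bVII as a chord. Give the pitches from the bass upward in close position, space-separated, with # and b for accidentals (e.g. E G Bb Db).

Cb Eb Gb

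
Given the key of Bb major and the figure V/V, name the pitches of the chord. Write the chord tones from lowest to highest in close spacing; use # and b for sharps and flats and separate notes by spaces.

The slash means an applied dominant: we want the dominant of V. In Bb major, V is F major, and its dominant is built on C.
Building a major triad on C gives C-E-G.

C E G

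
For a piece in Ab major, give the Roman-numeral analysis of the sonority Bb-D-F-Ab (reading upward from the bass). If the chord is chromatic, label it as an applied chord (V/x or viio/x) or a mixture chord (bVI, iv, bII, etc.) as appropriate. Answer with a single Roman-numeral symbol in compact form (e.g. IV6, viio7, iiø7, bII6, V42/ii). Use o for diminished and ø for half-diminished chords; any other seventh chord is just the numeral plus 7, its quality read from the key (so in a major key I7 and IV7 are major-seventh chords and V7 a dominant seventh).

V7/V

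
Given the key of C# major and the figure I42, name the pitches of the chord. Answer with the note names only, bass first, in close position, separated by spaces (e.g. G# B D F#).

The numeral's case and figure indicate a major seventh chord. In C# major its root, the first degree, is C#.
Stacking thirds from C# gives C#-E#-G#-B#.
With the 42 figure the chord is in third inversion; from the bass B# upward in close position it reads B#-C#-E#-G#.

B# C# E# G#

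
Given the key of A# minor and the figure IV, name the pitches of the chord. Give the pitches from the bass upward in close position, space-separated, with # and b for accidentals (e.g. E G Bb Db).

D# F## A#

IV is the major subdominant, borrowed from the parallel major. In A# minor that root is D#.
So the chord is D#-F##-A#, a major triad.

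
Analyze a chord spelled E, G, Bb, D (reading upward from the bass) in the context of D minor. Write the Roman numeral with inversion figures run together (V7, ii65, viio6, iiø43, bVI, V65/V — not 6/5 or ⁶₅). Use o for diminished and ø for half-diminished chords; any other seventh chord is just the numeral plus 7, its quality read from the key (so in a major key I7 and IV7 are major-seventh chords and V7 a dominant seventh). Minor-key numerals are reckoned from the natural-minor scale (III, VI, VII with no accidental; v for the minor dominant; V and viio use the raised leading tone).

iiø7

The pitches E-G-Bb-D form a half-diminished seventh chord rooted on E.
E is scale degree 2 in D minor, and a half-diminished seventh chord on that degree is written iiø7.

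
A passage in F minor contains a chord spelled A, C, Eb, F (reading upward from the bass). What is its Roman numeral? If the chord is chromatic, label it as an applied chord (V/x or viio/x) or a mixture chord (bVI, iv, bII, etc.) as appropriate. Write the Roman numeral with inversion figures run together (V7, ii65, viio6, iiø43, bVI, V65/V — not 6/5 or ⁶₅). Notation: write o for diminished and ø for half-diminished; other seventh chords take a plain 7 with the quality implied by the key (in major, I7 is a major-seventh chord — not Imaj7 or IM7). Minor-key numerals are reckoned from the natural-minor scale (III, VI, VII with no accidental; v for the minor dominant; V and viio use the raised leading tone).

V65/iv

The pitches F-A-C-Eb form a dominant seventh chord rooted on F.
F is not a diatonic chord root with this quality in F minor, but it lies a perfect fifth above Bb (iv), so the chord functions as an applied dominant of iv.
With A in the bass the chord is in first inversion, so the figured bass is 65.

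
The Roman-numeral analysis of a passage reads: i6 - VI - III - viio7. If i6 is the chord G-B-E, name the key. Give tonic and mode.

E minor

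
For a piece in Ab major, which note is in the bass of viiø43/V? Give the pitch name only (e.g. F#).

Ab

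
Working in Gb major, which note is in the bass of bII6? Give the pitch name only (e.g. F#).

bII in Gb major has root Abb; the chord is Abb-Cb-Ebb.
The figure 6 means first inversion — the third is in the bass.

Cb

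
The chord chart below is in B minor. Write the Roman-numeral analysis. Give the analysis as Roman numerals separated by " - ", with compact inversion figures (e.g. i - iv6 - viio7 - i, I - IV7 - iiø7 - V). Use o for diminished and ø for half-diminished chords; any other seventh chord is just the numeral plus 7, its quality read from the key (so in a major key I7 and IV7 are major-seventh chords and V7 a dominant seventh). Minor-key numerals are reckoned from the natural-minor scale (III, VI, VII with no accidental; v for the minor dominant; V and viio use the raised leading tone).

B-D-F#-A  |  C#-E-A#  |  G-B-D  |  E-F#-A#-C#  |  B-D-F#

i7 - viio6 - VI - V42 - i

B-D-F#-A: minor seventh chord on B = scale degree 1 → i7.
C#-E-A# has root A#, degree 7 in B minor, so viio6.
G-B-D: root G is the submediant; major triad there is VI.
E-F#-A#-C#: root F# is the dominant; dominant seventh chord there is V42.
B-D-F# has root B, degree 1 in B minor, so i.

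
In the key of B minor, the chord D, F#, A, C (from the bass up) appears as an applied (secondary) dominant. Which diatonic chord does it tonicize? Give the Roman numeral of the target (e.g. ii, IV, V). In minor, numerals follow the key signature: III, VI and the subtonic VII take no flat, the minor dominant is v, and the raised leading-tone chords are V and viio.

The chord is a dominant seventh chord on D.
A dominant resolves down a perfect fifth: D → G. In B minor, G is scale degree 6, i.e. VI.

VI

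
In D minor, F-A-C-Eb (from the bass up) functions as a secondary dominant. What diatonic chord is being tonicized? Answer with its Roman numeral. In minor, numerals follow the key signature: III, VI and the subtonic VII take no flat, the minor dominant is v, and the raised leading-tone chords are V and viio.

VI

The chord is a dominant seventh chord on F.
A dominant resolves down a perfect fifth: F → Bb. In D minor, Bb is scale degree 6, i.e. VI.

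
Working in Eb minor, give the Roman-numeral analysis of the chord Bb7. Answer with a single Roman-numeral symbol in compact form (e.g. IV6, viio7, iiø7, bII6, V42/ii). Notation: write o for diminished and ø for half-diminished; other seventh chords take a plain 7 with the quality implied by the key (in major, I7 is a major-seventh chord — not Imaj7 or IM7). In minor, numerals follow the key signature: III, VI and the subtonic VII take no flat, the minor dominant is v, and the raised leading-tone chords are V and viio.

V7

The pitches Bb-D-F-Ab form a dominant seventh chord rooted on Bb.
Bb is scale degree 5 in Eb minor, and a dominant seventh chord on that degree is written V7.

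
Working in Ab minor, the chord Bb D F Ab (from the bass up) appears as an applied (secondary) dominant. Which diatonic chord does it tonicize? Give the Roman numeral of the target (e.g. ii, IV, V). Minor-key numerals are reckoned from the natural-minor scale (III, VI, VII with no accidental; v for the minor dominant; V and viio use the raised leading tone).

The chord is a dominant seventh chord on Bb.
A dominant resolves down a perfect fifth: Bb → Eb. In Ab minor, Eb is scale degree 5, i.e. V.

V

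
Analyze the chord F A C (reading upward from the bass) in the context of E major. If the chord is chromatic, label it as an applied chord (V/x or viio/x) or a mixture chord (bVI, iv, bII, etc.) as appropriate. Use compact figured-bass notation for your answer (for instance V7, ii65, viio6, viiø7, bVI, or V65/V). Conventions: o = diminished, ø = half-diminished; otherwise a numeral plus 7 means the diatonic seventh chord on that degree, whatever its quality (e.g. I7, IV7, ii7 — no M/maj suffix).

bII

Stacked in thirds the chord is F-A-C: a major triad on F.
F is the lowered second degree of E major (diatonic 2 would be F#). This is the Neapolitan chord — a major triad on the lowered second degree.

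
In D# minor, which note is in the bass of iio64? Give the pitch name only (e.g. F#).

B

iio in D# minor has root E#; the chord is E#-G#-B.
The figure 64 means second inversion — the fifth is in the bass.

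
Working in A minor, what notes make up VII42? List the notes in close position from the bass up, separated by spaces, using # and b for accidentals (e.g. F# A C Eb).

The numeral's case and figure indicate a dominant seventh chord. In A minor its root, the subtonic, is G.
Stacking thirds from G gives G-B-D-F.
With the 42 figure the chord is in third inversion; from the bass F upward in close position it reads F-G-B-D.

F G B D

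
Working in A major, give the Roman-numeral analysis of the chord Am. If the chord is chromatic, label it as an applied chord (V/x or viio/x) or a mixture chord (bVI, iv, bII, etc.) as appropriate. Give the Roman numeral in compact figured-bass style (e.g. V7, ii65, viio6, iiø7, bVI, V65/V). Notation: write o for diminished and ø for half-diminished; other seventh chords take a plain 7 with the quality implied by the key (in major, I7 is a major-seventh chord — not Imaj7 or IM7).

i

Stacked in thirds the chord is A-C-E: a minor triad on A.
A is the first degree of A major. This is the minor tonic, borrowed from the parallel minor.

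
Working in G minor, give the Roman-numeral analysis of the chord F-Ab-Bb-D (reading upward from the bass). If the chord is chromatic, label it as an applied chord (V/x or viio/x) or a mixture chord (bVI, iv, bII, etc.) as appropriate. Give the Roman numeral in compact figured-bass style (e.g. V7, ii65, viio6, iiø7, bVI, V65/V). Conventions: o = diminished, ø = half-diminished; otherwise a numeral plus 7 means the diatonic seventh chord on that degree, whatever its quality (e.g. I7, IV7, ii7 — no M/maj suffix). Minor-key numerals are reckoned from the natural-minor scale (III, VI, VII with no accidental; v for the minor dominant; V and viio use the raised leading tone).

V43/VI

The pitches Bb-D-F-Ab form a dominant seventh chord rooted on Bb.
Bb is not a diatonic chord root with this quality in G minor, but it lies a perfect fifth above Eb (VI), so the chord functions as an applied dominant of VI.
With F in the bass the chord is in second inversion, so the figured bass is 43.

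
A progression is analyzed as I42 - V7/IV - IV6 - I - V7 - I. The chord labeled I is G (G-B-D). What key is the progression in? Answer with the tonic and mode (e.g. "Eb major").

G major

The anchor chord is a major triad on G, labeled I.
If G is scale degree 1 and the mode makes that degree carry a major triad, the tonic is G and the mode is major.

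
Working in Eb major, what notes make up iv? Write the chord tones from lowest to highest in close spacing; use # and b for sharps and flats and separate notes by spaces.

iv is the minor subdominant, borrowed from the parallel minor. In Eb major that root is Ab.
So the chord is Ab-Cb-Eb.

Ab Cb Eb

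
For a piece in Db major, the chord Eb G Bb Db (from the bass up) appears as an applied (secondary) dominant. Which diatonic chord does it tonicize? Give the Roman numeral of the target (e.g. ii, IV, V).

V

The chord is a dominant seventh chord on Eb.
A dominant resolves down a perfect fifth: Eb → Ab. In Db major, Ab is scale degree 5, i.e. V.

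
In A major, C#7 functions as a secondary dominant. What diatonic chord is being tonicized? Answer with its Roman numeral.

The chord is a dominant seventh chord on C#.
A dominant resolves down a perfect fifth: C# → F#. In A major, F# is scale degree 6, i.e. vi.

vi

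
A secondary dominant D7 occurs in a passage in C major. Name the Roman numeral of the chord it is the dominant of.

V

The chord is a dominant seventh chord on D.
A dominant resolves down a perfect fifth: D → G. In C major, G is scale degree 5, i.e. V.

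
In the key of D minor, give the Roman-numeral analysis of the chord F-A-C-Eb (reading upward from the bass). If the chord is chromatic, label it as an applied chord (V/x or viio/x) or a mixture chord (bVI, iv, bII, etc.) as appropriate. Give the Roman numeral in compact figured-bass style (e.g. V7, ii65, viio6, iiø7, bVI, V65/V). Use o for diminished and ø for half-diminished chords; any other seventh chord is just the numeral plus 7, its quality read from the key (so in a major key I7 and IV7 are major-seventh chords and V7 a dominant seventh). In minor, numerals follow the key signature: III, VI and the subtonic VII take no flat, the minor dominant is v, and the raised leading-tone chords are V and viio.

Stacked in thirds the chord is F-A-C-Eb: a dominant seventh chord on F.
F is not a diatonic chord root with this quality in D minor, but it lies a perfect fifth above Bb (VI), so the chord functions as an applied dominant of VI.

V7/VI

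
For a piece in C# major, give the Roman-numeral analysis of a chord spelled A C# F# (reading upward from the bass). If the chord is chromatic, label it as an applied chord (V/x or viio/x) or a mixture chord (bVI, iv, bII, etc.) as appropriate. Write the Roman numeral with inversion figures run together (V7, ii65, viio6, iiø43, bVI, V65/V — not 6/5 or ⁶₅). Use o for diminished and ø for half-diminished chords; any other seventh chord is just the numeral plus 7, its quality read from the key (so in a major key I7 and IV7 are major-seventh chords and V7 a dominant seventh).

The pitches F#-A-C# form a minor triad rooted on F#.
F# is the fourth degree of C# major. This is the minor subdominant, borrowed from the parallel minor.
With A in the bass the chord is in first inversion, so the figured bass is 6.

iv6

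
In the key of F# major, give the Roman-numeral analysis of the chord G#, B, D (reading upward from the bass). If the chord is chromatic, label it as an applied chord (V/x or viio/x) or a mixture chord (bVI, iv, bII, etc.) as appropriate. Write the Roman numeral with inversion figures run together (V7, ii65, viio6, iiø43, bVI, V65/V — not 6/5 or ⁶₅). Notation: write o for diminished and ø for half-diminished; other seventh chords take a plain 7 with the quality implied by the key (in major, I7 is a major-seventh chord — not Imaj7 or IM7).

Stacked in thirds the chord is G#-B-D: a diminished triad on G#.
G# is the second degree of F# major. This is the diminished supertonic triad, borrowed from the parallel minor.

iio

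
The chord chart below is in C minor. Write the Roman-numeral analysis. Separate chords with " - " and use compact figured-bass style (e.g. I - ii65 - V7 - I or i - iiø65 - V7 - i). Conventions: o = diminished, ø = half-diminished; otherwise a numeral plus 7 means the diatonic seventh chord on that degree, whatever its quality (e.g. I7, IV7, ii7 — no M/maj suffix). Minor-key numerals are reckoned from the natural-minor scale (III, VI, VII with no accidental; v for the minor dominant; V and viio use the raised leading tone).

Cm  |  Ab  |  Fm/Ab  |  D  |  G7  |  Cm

i - VI - iv6 - V/V - V7 - i

Cm has root C, degree 1 in C minor, so i.
Ab: major triad on Ab = scale degree 6 → VI.
Fm/Ab has root F, degree 4 in C minor, so iv6.
D: chromatic; D is V of V, so V/V.
G7 has root G, degree 5 in C minor, so V7.
Cm: root C is the tonic; minor triad there is i.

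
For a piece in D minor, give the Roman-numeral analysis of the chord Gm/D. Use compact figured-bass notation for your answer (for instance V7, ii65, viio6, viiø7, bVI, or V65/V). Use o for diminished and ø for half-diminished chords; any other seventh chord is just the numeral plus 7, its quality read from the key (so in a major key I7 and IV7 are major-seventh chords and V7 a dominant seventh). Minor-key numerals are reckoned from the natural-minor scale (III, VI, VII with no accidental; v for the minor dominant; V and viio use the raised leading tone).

Stacked in thirds the chord is G-Bb-D: a minor triad on G.
G is scale degree 4 in D minor, and a minor triad on that degree is written iv.
With D in the bass the chord is in second inversion, so the figured bass is 64.

iv64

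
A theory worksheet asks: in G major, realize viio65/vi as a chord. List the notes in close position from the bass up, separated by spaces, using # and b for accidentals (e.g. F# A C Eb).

F# A C D#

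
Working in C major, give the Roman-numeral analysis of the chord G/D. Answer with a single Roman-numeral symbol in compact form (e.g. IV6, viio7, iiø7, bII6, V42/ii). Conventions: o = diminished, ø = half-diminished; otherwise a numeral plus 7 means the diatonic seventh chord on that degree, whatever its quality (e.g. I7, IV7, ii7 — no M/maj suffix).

Stacked in thirds the chord is G-B-D: a major triad on G.
G is scale degree 5 in C major, and a major triad on that degree is written V.
With D in the bass the chord is in second inversion, so the figured bass is 64.

V64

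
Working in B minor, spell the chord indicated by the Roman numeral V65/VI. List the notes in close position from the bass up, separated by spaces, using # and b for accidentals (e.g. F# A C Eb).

The slash means an applied dominant: we want the dominant of VI. In B minor, VI is G major, and its dominant is built on D.
Building a dominant seventh chord on D gives D-F#-A-C.
The figured bass 65 indicates first inversion, placing the third (F#) in the bass: F#-A-C-D.

F# A C D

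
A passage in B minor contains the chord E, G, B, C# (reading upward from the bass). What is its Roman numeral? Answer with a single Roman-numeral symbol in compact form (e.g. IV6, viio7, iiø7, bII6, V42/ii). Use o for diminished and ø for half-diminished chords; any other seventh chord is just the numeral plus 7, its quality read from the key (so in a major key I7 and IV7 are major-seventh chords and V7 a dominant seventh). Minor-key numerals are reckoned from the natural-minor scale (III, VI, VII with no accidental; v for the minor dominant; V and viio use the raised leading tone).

iiø65

The pitches C#-E-G-B form a half-diminished seventh chord rooted on C#.
In B minor, C# is the supertonic; the diatonic half-diminished seventh chord there is iiø7.
With E in the bass the chord is in first inversion, so the figured bass is 65.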